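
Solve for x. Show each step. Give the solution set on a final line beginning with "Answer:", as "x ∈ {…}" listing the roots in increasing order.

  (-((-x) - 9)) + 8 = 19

Step 1. [(-((-x) - 9)) + 8 = 19] +8 is outermost — subtract 8 both sides, so sub: -((-x) - 9) = 11.
Step 2. [-((-x) - 9) = 11] leading − — multiply by −1, so neg: (-x) - 9 = -11.
Step 3. [(-x) - 9 = -11] peel the -9: add 9 from each side. So sub: -x = -2.
Step 4. [-x = -2] flip signs both sides, so neg: x = 2.

Answer: x ∈ {2}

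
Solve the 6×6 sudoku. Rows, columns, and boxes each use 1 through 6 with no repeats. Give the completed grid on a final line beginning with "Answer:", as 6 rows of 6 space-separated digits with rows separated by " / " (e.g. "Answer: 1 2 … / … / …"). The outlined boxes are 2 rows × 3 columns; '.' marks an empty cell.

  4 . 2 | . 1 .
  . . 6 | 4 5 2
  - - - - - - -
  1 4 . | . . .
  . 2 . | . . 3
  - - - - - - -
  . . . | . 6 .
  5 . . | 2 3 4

Step 1. [r5c6∈{1,5}] across col 6, 1 lands solely at r5c6, so r5c6=1.
Step 2. [r5c2∈{3}] r5c2 is down to just 3. So r5c2=3.
Step 3. [r3c6∈{5,6}] 5 has one home in col 6: r3c6, so r3c6=5.
Step 4. [r3c4∈{6}] r3c4 is down to just 6, so r3c4=6.
Step 5. [r6c2∈{1,6}] in row 6, 6 fits only at r6c2. So r6c2=6.
Step 6. [r1c4∈{3}] only 3 remains possible at r1c4. So r1c4=3.
Step 7. [r4c5∈{4}] nothing but 4 survives at r4c5. So r4c5=4.
Step 8. [r2c1∈{3}] r2c1's peers cover all but 3 ⇒ r2c1=3.
Step 9. [r4c1∈{6}] r4c1 is down to just 6. So r4c1=6.
Step 10. [r1c2∈{5}] r1c2 has the single candidate 5, so r1c2=5.
Step 11. [r3c5∈{2}] r3c5's peers cover all but 2, so r3c5=2.
Step 12. [r5c1∈{2}] nothing but 2 survives at r5c1. So r5c1=2.
Step 13. [r2c2∈{1}] r2c2's peers cover all but 1, so r2c2=1.
Step 14. [r3c3∈{3}] nothing but 3 survives at r3c3 ⇒ r3c3=3.
Step 15. [r1c6∈{6}] only 6 remains possible at r1c6. So r1c6=6.
Step 16. [r5c4∈{5}] only 5 remains possible at r5c4, so r5c4=5.
Step 17. [r6c3∈{1}] only 1 remains possible at r6c3, so r6c3=1.
Step 18. [r5c3∈{4}] r5c3's peers cover all but 4. So r5c3=4.
Step 19. [r4c3∈{5}] nothing but 5 survives at r4c3, so r4c3=5.
Step 20. [r4c4∈{1}] r4c4's peers cover all but 1, so r4c4=1.

Answer: 4 5 2 3 1 6 / 3 1 6 4 5 2 / 1 4 3 6 2 5 / 6 2 5 1 4 3 / 2 3 4 5 6 1 / 5 6 1 2 3 4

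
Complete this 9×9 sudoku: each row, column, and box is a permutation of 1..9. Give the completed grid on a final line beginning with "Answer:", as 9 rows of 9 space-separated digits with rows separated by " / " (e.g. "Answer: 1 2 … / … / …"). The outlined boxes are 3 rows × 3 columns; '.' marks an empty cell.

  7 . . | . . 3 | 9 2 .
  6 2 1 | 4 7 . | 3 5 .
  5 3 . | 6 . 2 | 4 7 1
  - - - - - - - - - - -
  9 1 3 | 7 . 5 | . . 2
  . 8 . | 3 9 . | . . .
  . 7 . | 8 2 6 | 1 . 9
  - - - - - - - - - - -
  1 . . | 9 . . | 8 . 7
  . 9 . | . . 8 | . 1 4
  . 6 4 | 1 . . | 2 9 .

Step 1. [r5c3∈{2,5,6}] r5c3 is the only open cell in col 3 admitting 6 ⇒ r5c3=6.
Step 2. [r9c9∈{3,5}] in col 9, 3 fits only at r9c9. So r9c9=3.
Step 3. [r8c7∈{5,6}] box 9 places 5 nowhere but r8c7 ⇒ r8c7=5.
Step 4. [r5c8∈{4}] nothing but 4 survives at r5c8, so r5c8=4.
Step 5. [r7c5∈{3,4,5,6}] row 7 places 3 nowhere but r7c5. So r7c5=3.
Step 6. [r7c3∈{2,5}] across row 7, 2 lands solely at r7c3. So r7c3=2.
Step 7. [r1c3∈{8}] r1c3 has the single candidate 8 ⇒ r1c3=8.
Step 8. [r4c8∈{6,8}] r4c8 is the only open cell in row 4 admitting 8, so r4c8=8.
Step 9. [r9c5∈{5}] r9c5 has the single candidate 5 ⇒ r9c5=5.
Step 10. [r7c2∈{5}] only 5 remains possible at r7c2 ⇒ r7c2=5.
Step 11. [r6c8∈{3}] r6c8's peers cover all but 3, so r6c8=3.
Step 12. [r4c7∈{6}] nothing but 6 survives at r4c7, so r4c7=6.
Step 13. [r5c9∈{5}] r5c9 has the single candidate 5. So r5c9=5.
Step 14. [r1c2∈{4}] r1c2's peers cover all but 4 ⇒ r1c2=4.
Step 15. [r9c1∈{8}] only 8 remains possible at r9c1, so r9c1=8.
Step 16. [r1c4∈{5}] only 5 remains possible at r1c4, so r1c4=5.
Step 17. [r9c6∈{7}] r9c6's peers cover all but 7 ⇒ r9c6=7.
Step 18. [r5c7∈{7}] nothing but 7 survives at r5c7. So r5c7=7.
Step 19. [r2c9∈{8}] r2c9's peers cover all but 8, so r2c9=8.
Step 20. [r2c6∈{9}] r2c6 is down to just 9 ⇒ r2c6=9.
Step 21. [r5c1∈{2}] only 2 remains possible at r5c1, so r5c1=2.
Step 22. [r8c1∈{3}] r8c1's peers cover all but 3 ⇒ r8c1=3.
Step 23. [r6c1∈{4}] r6c1 is down to just 4 ⇒ r6c1=4.
Step 24. [r6c3∈{5}] only 5 remains possible at r6c3 ⇒ r6c3=5.
Step 25. [r1c5∈{1}] r1c5 has the single candidate 1 ⇒ r1c5=1.
Step 26. [r8c3∈{7}] r8c3's peers cover all but 7 ⇒ r8c3=7.
Step 27. [r5c6∈{1}] nothing but 1 survives at r5c6. So r5c6=1.
Step 28. [r7c6∈{4}] nothing but 4 survives at r7c6 ⇒ r7c6=4.
Step 29. [r1c9∈{6}] only 6 remains possible at r1c9 ⇒ r1c9=6.
Step 30. [r8c5∈{6}] r8c5's peers cover all but 6, so r8c5=6.
Step 31. [r8c4∈{2}] r8c4's peers cover all but 2, so r8c4=2.
Step 32. [r3c3∈{9}] r3c3 is down to just 9, so r3c3=9.
Step 33. [r3c5∈{8}] r3c5 has the single candidate 8 ⇒ r3c5=8.
Step 34. [r7c8∈{6}] r7c8's peers cover all but 6, so r7c8=6.
Step 35. [r4c5∈{4}] only 4 remains possible at r4c5 ⇒ r4c5=4.

Answer: 7 4 8 5 1 3 9 2 6 / 6 2 1 4 7 9 3 5 8 / 5 3 9 6 8 2 4 7 1 / 9 1 3 7 4 5 6 8 2 / 2 8 6 3 9 1 7 4 5 / 4 7 5 8 2 6 1 3 9 / 1 5 2 9 3 4 8 6 7 / 3 9 7 2 6 8 5 1 4 / 8 6 4 1 5 7 2 9 3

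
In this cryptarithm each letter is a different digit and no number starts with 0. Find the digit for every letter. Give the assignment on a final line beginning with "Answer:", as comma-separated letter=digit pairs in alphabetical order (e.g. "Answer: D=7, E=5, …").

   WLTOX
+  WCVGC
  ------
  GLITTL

Step 1. [G] the sum has 6 digits but both addends have 5; that extra leading digit G is the final carry, namely 1 ⇒ G=1.
Step 2. [col 1: X + C ≡ L (mod 10)] column 1 (X + C ≡ L (mod 10), carry-in 0) doesn't pin X yet; pick X=4 and continue. So X=4.
Step 3. [col 1: X + C ≡ L (mod 10)] L=3 is one option consistent with column 1 (X + C ≡ L (mod 10), carry-in 0) — take it ⇒ L=3.
Step 4. [col 1: X + C ≡ L (mod 10)] in column 1 we have X+C≡L with carry-in 0; given X=4, L=3 and digits 1,3,4 already taken and all letters distinct, that pins C to 9. So C=9.
Step 5. [col 2: O + G ≡ T (mod 10)] T=7 is one option consistent with column 2 (O + G ≡ T (mod 10), carry-in 1) — take it. So T=7.
Step 6. [col 2: O + G ≡ T (mod 10)] from column 2 (G=1, T=7, carry-in 1, digits 1,3,4,7,9 already taken and all letters distinct): O must equal 5. So O=5.
Step 7. [col 3: T + V ≡ T (mod 10)] column 3 reads T+V+carry(0)=T with T=7; with digits 1,3,4,5,7,9 already taken and all letters distinct, the only value for V is 0. So V=0.
Step 8. [col 4: L + C ≡ I (mod 10)] from column 4 (L=3, C=9, carry-in 0, digits 0,1,3,4,5,7,9 already taken and all letters distinct): I must equal 2 ⇒ I=2.
Step 9. [col 5: W + W ≡ L (mod 10)] in column 5 we have W+W≡L with carry-in 1; given L=3 and digits 0,1,2,3,4,5,7,9 already taken and all letters distinct, that pins W to 6, so W=6.

Answer: C=9, G=1, I=2, L=3, O=5, T=7, V=0, W=6, X=4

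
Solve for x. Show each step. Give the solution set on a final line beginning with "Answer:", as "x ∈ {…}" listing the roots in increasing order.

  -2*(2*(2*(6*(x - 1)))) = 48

Step 1. [-2*(2*(2*(6*(x - 1)))) = 48] leading coefficient -2: divide by -2 ⇒ div: 2*(2*(6*(x - 1))) = -24.
Step 2. [2*(2*(6*(x - 1))) = -24] 2·(inner) — divide through by 2 ⇒ div: 2*(6*(x - 1)) = -12.
Step 3. [2*(6*(x - 1)) = -12] 2 out front; divide by 2 ⇒ div: 6*(x - 1) = -6.
Step 4. [6*(x - 1) = -6] 6·(inner) — divide through by 6. So div: x - 1 = -1.
Step 5. [x - 1 = -1] the outer -1 inverts by adding 1, so sub: x = 0.

Answer: x ∈ {0}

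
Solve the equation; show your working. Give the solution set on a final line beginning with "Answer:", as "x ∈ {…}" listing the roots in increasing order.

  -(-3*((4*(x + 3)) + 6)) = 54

Step 1. [-(-3*((4*(x + 3)) + 6)) = 54] leading − — multiply by −1. So neg: -3*((4*(x + 3)) + 6) = -54.
Step 2. [-3*((4*(x + 3)) + 6) = -54] -3·(inner) — divide through by -3, so div: (4*(x + 3)) + 6 = 18.
Step 3. [(4*(x + 3)) + 6 = 18] +6 is outermost — subtract 6 both sides. So sub: 4*(x + 3) = 12.
Step 4. [4*(x + 3) = 12] leading coefficient 4: divide by 4. So div: x + 3 = 3.
Step 5. [x + 3 = 3] subtract 3: x sits inside (… + 3), so sub: x = 0.

Answer: x ∈ {0}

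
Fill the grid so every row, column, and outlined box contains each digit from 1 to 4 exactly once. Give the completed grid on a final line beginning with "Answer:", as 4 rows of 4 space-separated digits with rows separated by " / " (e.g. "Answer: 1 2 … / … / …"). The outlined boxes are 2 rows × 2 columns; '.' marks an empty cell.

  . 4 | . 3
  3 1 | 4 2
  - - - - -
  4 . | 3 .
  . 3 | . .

Step 1. [r4c1∈{1,2}] r4c1 is the only open cell in col 1 admitting 1 ⇒ r4c1=1.
Step 2. [r1c3∈{1}] only 1 remains possible at r1c3, so r1c3=1.
Step 3. [r4c4∈{4}] only 4 remains possible at r4c4 ⇒ r4c4=4.
Step 4. [r1c1∈{2}] only 2 remains possible at r1c1 ⇒ r1c1=2.
Step 5. [r4c3∈{2}] r4c3 is down to just 2, so r4c3=2.
Step 6. [r3c4∈{1}] only 1 remains possible at r3c4. So r3c4=1.
Step 7. [r3c2∈{2}] r3c2 is down to just 2. So r3c2=2.

Answer: 2 4 1 3 / 3 1 4 2 / 4 2 3 1 / 1 3 2 4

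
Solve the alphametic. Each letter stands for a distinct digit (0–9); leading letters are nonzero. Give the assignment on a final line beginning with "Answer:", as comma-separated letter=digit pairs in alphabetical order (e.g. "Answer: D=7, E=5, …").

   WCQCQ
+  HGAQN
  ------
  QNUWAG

Step 1. [col 1: Q + N ≡ G (mod 10)] several values work for G in column 1 (Q + N ≡ G (mod 10), carry-in 0); try G=3, so G=3.
Step 2. [col 1: Q + N ≡ G (mod 10)] no forcing yet in column 1 (carry-in 0); Q=1 is free and consistent — try it. So Q=1.
Step 3. [col 1: Q + N ≡ G (mod 10)] column 1 reads Q+N+carry(0)=G with Q=1, G=3; with digits 1,3 already taken and all letters distinct, the only value for N is 2. So N=2.
Step 4. [col 2: C + Q ≡ A (mod 10)] no forcing yet in column 2 (carry-in 0); A=7 is free and consistent — try it. So A=7.
Step 5. [col 2: C + Q ≡ A (mod 10)] column 2: given Q=1, A=7, carry-in 0, and digits 1,2,3,7 already taken and all letters distinct, C+Q≡A (mod 10) forces C=6 ⇒ C=6.
Step 6. [col 3: Q + A ≡ W (mod 10)] column 3: given Q=1, A=7, carry-in 0, and digits 1,2,3,6,7 already taken and all letters distinct, Q+A≡W (mod 10) forces W=8, so W=8.
Step 7. [col 4: C + G ≡ U (mod 10)] column 4: given C=6, G=3, carry-in 0, and digits 1,2,3,6,7,8 already taken and all letters distinct, C+G≡U (mod 10) forces U=9. So U=9.
Step 8. [col 5: W + H ≡ N (mod 10)] in column 5 we have W+H≡N with carry-in 0; given W=8, N=2 and digits 1,2,3,6,7,8,9 already taken and all letters distinct, that pins H to 4. So H=4.

Answer: A=7, C=6, G=3, H=4, N=2, Q=1, U=9, W=8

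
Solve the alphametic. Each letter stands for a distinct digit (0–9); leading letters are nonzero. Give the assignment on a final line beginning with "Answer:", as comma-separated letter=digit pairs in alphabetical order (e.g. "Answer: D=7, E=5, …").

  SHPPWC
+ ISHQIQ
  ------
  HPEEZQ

Step 1. [col 1: C + Q ≡ Q (mod 10)] column 1: given nothing yet, carry-in 0, and all letters distinct, none taken yet, C+Q≡Q (mod 10) forces C=0. So C=0.
Step 2. [col 1: C + Q ≡ Q (mod 10)] several values work for Q in column 1 (C + Q ≡ Q (mod 10), carry-in 0); try Q=9, so Q=9.
Step 3. [col 2: W + I ≡ Z (mod 10)] no forcing yet in column 2 (carry-in 0); W=2 is free and consistent — try it. So W=2.
Step 4. [col 2: W + I ≡ Z (mod 10)] several values work for I in column 2 (W + I ≡ Z (mod 10), carry-in 0); try I=1. So I=1.
Step 5. [col 2: W + I ≡ Z (mod 10)] in column 2 we have W+I≡Z with carry-in 0; given W=2, I=1 and digits 0,1,2,9 already taken and all letters distinct, that pins Z to 3, so Z=3.
Step 6. [col 3: P + Q ≡ E (mod 10)] several values work for P in column 3 (P + Q ≡ E (mod 10), carry-in 0); try P=5 ⇒ P=5.
Step 7. [col 3: P + Q ≡ E (mod 10)] from column 3 (P=5, Q=9, carry-in 0, digits 0,1,2,3,5,9 already taken and all letters distinct): E must equal 4. So E=4.
Step 8. [col 4: P + H ≡ E (mod 10)] column 4 reads P+H+carry(1)=E with P=5, E=4; with digits 0,1,2,3,4,5,9 already taken and all letters distinct, the only value for H is 8. So H=8.
Step 9. [col 5: H + S ≡ P (mod 10)] from column 5 (H=8, P=5, carry-in 1, digits 0,1,2,3,4,5,8,9 already taken and all letters distinct): S must equal 6. So S=6.

Answer: C=0, E=4, H=8, I=1, P=5, Q=9, S=6, W=2, Z=3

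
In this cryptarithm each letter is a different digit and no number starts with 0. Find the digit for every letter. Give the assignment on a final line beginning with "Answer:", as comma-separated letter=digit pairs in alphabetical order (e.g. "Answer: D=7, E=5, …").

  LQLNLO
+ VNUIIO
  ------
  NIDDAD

Step 1. [col 1: O + O ≡ D (mod 10)] several values work for O in column 1 (O + O ≡ D (mod 10), carry-in 0); try O=6. So O=6.
Step 2. [col 1: O + O ≡ D (mod 10)] in column 1 we have O+O≡D with carry-in 0; given O=6 and digits 6 already taken and all letters distinct, that pins D to 2 ⇒ D=2.
Step 3. [col 2: L + I ≡ A (mod 10)] A=5 is one option consistent with column 2 (L + I ≡ A (mod 10), carry-in 1) — take it, so A=5.
Step 4. [col 2: L + I ≡ A (mod 10)] several values work for L in column 2 (L + I ≡ A (mod 10), carry-in 1); try L=1, so L=1.
Step 5. [col 2: L + I ≡ A (mod 10)] in column 2 we have L+I≡A with carry-in 1; given L=1, A=5 and digits 1,2,5,6 already taken and all letters distinct, that pins I to 3. So I=3.
Step 6. [col 3: N + I ≡ D (mod 10)] from column 3 (I=3, D=2, carry-in 0, digits 1,2,3,5,6 already taken and all letters distinct): N must equal 9 ⇒ N=9.
Step 7. [col 4: L + U ≡ D (mod 10)] in column 4 we have L+U≡D with carry-in 1; given L=1, D=2 and digits 1,2,3,5,6,9 already taken and all letters distinct, that pins U to 0. So U=0.
Step 8. [col 5: Q + N ≡ I (mod 10)] in column 5 we have Q+N≡I with carry-in 0; given N=9, I=3 and digits 0,1,2,3,5,6,9 already taken and all letters distinct, that pins Q to 4 ⇒ Q=4.
Step 9. [col 6: L + V ≡ N (mod 10)] column 6: given L=1, N=9, carry-in 1, and digits 0,1,2,3,4,5,6,9 already taken and all letters distinct, L+V≡N (mod 10) forces V=7, so V=7.

Answer: A=5, D=2, I=3, L=1, N=9, O=6, Q=4, U=0, V=7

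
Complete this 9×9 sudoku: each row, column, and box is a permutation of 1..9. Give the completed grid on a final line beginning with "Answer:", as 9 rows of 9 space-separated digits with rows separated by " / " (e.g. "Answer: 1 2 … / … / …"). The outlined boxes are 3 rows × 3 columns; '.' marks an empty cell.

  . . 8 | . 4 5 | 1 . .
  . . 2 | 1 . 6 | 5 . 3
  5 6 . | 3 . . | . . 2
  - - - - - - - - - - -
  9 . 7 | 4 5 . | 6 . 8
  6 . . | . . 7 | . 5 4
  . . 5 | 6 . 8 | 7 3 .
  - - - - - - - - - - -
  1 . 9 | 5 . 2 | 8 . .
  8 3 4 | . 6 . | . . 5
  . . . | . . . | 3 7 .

Step 1. [r3c6∈{9}] nothing but 9 survives at r3c6 ⇒ r3c6=9.
Step 2. [r1c9∈{6,7,9}] across col 9, 7 lands solely at r1c9, so r1c9=7.
Step 3. [r8c6∈{1}] r8c6 has the single candidate 1, so r8c6=1.
Step 4. [r9c9∈{1,6,9}] in row 9, 1 fits only at r9c9, so r9c9=1.
Step 5. [r7c8∈{4,6}] r7c8 is the only open cell in row 7 admitting 4, so r7c8=4.
Step 6. [r3c5∈{7,8}] across row 3, 7 lands solely at r3c5, so r3c5=7.
Step 7. [r9c4∈{8,9}] col 4 places 8 nowhere but r9c4 ⇒ r9c4=8.
Step 8. [r9c5∈{9}] r9c5 has the single candidate 9, so r9c5=9.
Step 9. [r4c8∈{1,2}] col 8 places 1 nowhere but r4c8. So r4c8=1.
Step 10. [r5c7∈{2,9}] 2 has one home in box 6: r5c7, so r5c7=2.
Step 11. [r6c5∈{1,2}] in col 5, 2 fits only at r6c5, so r6c5=2.
Step 12. [r5c5∈{1,3}] across col 5, 1 lands solely at r5c5, so r5c5=1.
Step 13. [r6c1∈{4}] only 4 remains possible at r6c1. So r6c1=4.
Step 14. [r1c2∈{9}] r1c2's peers cover all but 9, so r1c2=9.
Step 15. [r2c8∈{8,9}] r2c8 is the only open cell in row 2 admitting 9, so r2c8=9.
Step 16. [r9c2∈{2,5}] r9c2 is the only open cell in row 9 admitting 5 ⇒ r9c2=5.
Step 17. [r2c1∈{7}] r2c1's peers cover all but 7. So r2c1=7.
Step 18. [r5c3∈{3}] r5c3 is down to just 3 ⇒ r5c3=3.
Step 19. [r5c2∈{8}] r5c2 is down to just 8 ⇒ r5c2=8.
Step 20. [r3c8∈{8}] nothing but 8 survives at r3c8. So r3c8=8.
Step 21. [r8c4∈{7}] only 7 remains possible at r8c4 ⇒ r8c4=7.
Step 22. [r2c5∈{8}] r2c5 is down to just 8 ⇒ r2c5=8.
Step 23. [r2c2∈{4}] r2c2 has the single candidate 4, so r2c2=4.
Step 24. [r9c1∈{2}] r9c1 has the single candidate 2. So r9c1=2.
Step 25. [r7c2∈{7}] nothing but 7 survives at r7c2. So r7c2=7.
Step 26. [r3c7∈{4}] r3c7 is down to just 4 ⇒ r3c7=4.
Step 27. [r3c3∈{1}] only 1 remains possible at r3c3. So r3c3=1.
Step 28. [r8c7∈{9}] only 9 remains possible at r8c7 ⇒ r8c7=9.
Step 29. [r1c4∈{2}] only 2 remains possible at r1c4. So r1c4=2.
Step 30. [r1c1∈{3}] nothing but 3 survives at r1c1. So r1c1=3.
Step 31. [r6c2∈{1}] r6c2 is down to just 1 ⇒ r6c2=1.
Step 32. [r4c2∈{2}] r4c2 has the single candidate 2, so r4c2=2.
Step 33. [r5c4∈{9}] nothing but 9 survives at r5c4. So r5c4=9.
Step 34. [r7c9∈{6}] nothing but 6 survives at r7c9 ⇒ r7c9=6.
Step 35. [r7c5∈{3}] only 3 remains possible at r7c5 ⇒ r7c5=3.
Step 36. [r1c8∈{6}] nothing but 6 survives at r1c8 ⇒ r1c8=6.
Step 37. [r9c6∈{4}] r9c6 has the single candidate 4 ⇒ r9c6=4.
Step 38. [r4c6∈{3}] r4c6 has the single candidate 3, so r4c6=3.
Step 39. [r9c3∈{6}] only 6 remains possible at r9c3, so r9c3=6.
Step 40. [r8c8∈{2}] r8c8's peers cover all but 2 ⇒ r8c8=2.
Step 41. [r6c9∈{9}] r6c9's peers cover all but 9. So r6c9=9.

Answer: 3 9 8 2 4 5 1 6 7 / 7 4 2 1 8 6 5 9 3 / 5 6 1 3 7 9 4 8 2 / 9 2 7 4 5 3 6 1 8 / 6 8 3 9 1 7 2 5 4 / 4 1 5 6 2 8 7 3 9 / 1 7 9 5 3 2 8 4 6 / 8 3 4 7 6 1 9 2 5 / 2 5 6 8 9 4 3 7 1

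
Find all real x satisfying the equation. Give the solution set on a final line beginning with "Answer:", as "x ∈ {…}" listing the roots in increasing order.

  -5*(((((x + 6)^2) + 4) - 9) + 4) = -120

Step 1. [-5*(((((x + 6)^2) + 4) - 9) + 4) = -120] -5·(inner) — divide through by -5. So div: ((((x + 6)^2) + 4) - 9) + 4 = 24.
Step 2. [((((x + 6)^2) + 4) - 9) + 4 = 24] +4 is outermost — subtract 4 both sides. So sub: (((x + 6)^2) + 4) - 9 = 20.
Step 3. [(((x + 6)^2) + 4) - 9 = 20] 9 comes off first (add 9). So sub: ((x + 6)^2) + 4 = 29.
Step 4. [((x + 6)^2) + 4 = 29] 4 comes off first (subtract 4) ⇒ sub: (x + 6)^2 = 25.
Step 5. [(x + 6)^2 = 25] √ both sides: 25 ≥ 0 gives two branches. So sqrt: x + 6 = 5 or -5.
Step 6. [x + 6 = 5 or -5] 6 comes off first (subtract 6). So sub: x = -1 or -11.

Answer: x ∈ {-11, -1}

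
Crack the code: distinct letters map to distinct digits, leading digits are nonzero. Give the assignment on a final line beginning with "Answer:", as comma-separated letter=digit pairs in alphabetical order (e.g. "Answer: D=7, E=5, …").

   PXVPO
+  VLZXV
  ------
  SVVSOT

Step 1. [col 1: O + V ≡ T (mod 10)] T=5 is one option consistent with column 1 (O + V ≡ T (mod 10), carry-in 0) — take it, so T=5.
Step 2. [col 1: O + V ≡ T (mod 10)] V=2 is one option consistent with column 1 (O + V ≡ T (mod 10), carry-in 0) — take it. So V=2.
Step 3. [col 1: O + V ≡ T (mod 10)] from column 1 (V=2, T=5, carry-in 0, digits 2,5 already taken and all letters distinct): O must equal 3. So O=3.
Step 4. [S] the sum has 6 digits but both addends have 5; that extra leading digit S is the final carry, namely 1. So S=1.
Step 5. [col 2: P + X ≡ O (mod 10)] P=9 is one option consistent with column 2 (P + X ≡ O (mod 10), carry-in 0) — take it ⇒ P=9.
Step 6. [col 2: P + X ≡ O (mod 10)] column 2: given P=9, O=3, carry-in 0, and digits 1,2,3,5,9 already taken and all letters distinct, P+X≡O (mod 10) forces X=4 ⇒ X=4.
Step 7. [col 3: V + Z ≡ S (mod 10)] in column 3 we have V+Z≡S with carry-in 1; given V=2, S=1 and digits 1,2,3,4,5,9 already taken and all letters distinct, that pins Z to 8 ⇒ Z=8.
Step 8. [col 4: X + L ≡ V (mod 10)] column 4 reads X+L+carry(1)=V with X=4, V=2; with digits 1,2,3,4,5,8,9 already taken and all letters distinct, the only value for L is 7 ⇒ L=7.

Answer: L=7, O=3, P=9, S=1, T=5, V=2, X=4, Z=8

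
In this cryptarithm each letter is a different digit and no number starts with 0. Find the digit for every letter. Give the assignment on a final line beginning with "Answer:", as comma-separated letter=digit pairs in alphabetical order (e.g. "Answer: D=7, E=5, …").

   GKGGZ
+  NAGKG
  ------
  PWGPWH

Step 1. [P] the sum has 6 digits but both addends have 5; that extra leading digit P is the final carry, namely 1. So P=1.
Step 2. [col 1: Z + G ≡ H (mod 10)] no forcing yet in column 1 (carry-in 0); G=5 is free and consistent — try it ⇒ G=5.
Step 3. [col 1: Z + G ≡ H (mod 10)] column 1 (Z + G ≡ H (mod 10), carry-in 0) doesn't pin H yet; pick H=9 and continue ⇒ H=9.
Step 4. [col 1: Z + G ≡ H (mod 10)] from column 1 (G=5, H=9, carry-in 0, digits 1,5,9 already taken and all letters distinct): Z must equal 4 ⇒ Z=4.
Step 5. [col 2: G + K ≡ W (mod 10)] column 2 (G + K ≡ W (mod 10), carry-in 0) doesn't pin W yet; pick W=3 and continue ⇒ W=3.
Step 6. [col 2: G + K ≡ W (mod 10)] in column 2 we have G+K≡W with carry-in 0; given G=5, W=3 and digits 1,3,4,5,9 already taken and all letters distinct, that pins K to 8. So K=8.
Step 7. [col 4: K + A ≡ G (mod 10)] column 4: given K=8, G=5, carry-in 1, and digits 1,3,4,5,8,9 already taken and all letters distinct, K+A≡G (mod 10) forces A=6, so A=6.
Step 8. [col 5: G + N ≡ W (mod 10)] from column 5 (G=5, W=3, carry-in 1, digits 1,3,4,5,6,8,9 already taken and all letters distinct): N must equal 7. So N=7.

Answer: A=6, G=5, H=9, K=8, N=7, P=1, W=3, Z=4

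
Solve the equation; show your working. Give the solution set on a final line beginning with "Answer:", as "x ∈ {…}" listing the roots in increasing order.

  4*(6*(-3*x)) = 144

Step 1. [4*(6*(-3*x)) = 144] LHS = 4·(…); ÷4 both sides ⇒ div: 6*(-3*x) = 36.
Step 2. [6*(-3*x) = 36] divide by the outer 6. So div: -3*x = 6.
Step 3. [-3*x = 6] divide by the outer -3, so div: x = -2.

Answer: x ∈ {-2}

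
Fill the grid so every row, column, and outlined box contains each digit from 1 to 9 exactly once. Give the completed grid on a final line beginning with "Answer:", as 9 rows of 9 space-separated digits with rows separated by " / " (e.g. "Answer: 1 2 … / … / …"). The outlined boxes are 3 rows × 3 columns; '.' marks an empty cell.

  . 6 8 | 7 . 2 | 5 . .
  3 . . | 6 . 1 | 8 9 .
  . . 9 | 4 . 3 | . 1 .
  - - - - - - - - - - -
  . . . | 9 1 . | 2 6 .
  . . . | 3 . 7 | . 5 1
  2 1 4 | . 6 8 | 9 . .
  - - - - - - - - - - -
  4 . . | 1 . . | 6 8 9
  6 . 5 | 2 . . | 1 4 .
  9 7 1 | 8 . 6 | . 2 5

Step 1. [r8c9∈{3,7}] box 9 places 7 nowhere but r8c9, so r8c9=7.
Step 2. [r4c9∈{3,4,8}] across col 9, 8 lands solely at r4c9. So r4c9=8.
Step 3. [r2c5∈{5}] r2c5 has the single candidate 5, so r2c5=5.
Step 4. [r2c3∈{2,7}] row 2 places 7 nowhere but r2c3 ⇒ r2c3=7.
Step 5. [r2c2∈{2,4}] 4 has one home in col 2: r2c2. So r2c2=4.
Step 6. [r3c2∈{2,5}] in box 1, 2 fits only at r3c2. So r3c2=2.
Step 7. [r7c2∈{3}] nothing but 3 survives at r7c2 ⇒ r7c2=3.
Step 8. [r8c5∈{3,9}] r8c5 is the only open cell in row 8 admitting 3, so r8c5=3.
Step 9. [r4c2∈{5}] r4c2's peers cover all but 5, so r4c2=5.
Step 10. [r6c9∈{3}] nothing but 3 survives at r6c9. So r6c9=3.
Step 11. [r5c7∈{4}] r5c7 has the single candidate 4. So r5c7=4.
Step 12. [r5c1∈{8}] r5c1 has the single candidate 8, so r5c1=8.
Step 13. [r1c9∈{4}] only 4 remains possible at r1c9 ⇒ r1c9=4.
Step 14. [r3c9∈{6}] r3c9's peers cover all but 6. So r3c9=6.
Step 15. [r7c3∈{2}] r7c3's peers cover all but 2 ⇒ r7c3=2.
Step 16. [r4c1∈{7}] nothing but 7 survives at r4c1 ⇒ r4c1=7.
Step 17. [r4c6∈{4}] only 4 remains possible at r4c6. So r4c6=4.
Step 18. [r1c5∈{9}] r1c5 is down to just 9, so r1c5=9.
Step 19. [r1c8∈{3}] only 3 remains possible at r1c8 ⇒ r1c8=3.
Step 20. [r7c6∈{5}] only 5 remains possible at r7c6, so r7c6=5.
Step 21. [r2c9∈{2}] nothing but 2 survives at r2c9. So r2c9=2.
Step 22. [r6c4∈{5}] only 5 remains possible at r6c4 ⇒ r6c4=5.
Step 23. [r3c7∈{7}] only 7 remains possible at r3c7, so r3c7=7.
Step 24. [r9c7∈{3}] only 3 remains possible at r9c7. So r9c7=3.
Step 25. [r4c3∈{3}] nothing but 3 survives at r4c3 ⇒ r4c3=3.
Step 26. [r3c1∈{5}] r3c1 is down to just 5. So r3c1=5.
Step 27. [r5c3∈{6}] r5c3 has the single candidate 6, so r5c3=6.
Step 28. [r8c6∈{9}] only 9 remains possible at r8c6, so r8c6=9.
Step 29. [r1c1∈{1}] nothing but 1 survives at r1c1, so r1c1=1.
Step 30. [r6c8∈{7}] r6c8 is down to just 7 ⇒ r6c8=7.
Step 31. [r7c5∈{7}] r7c5 is down to just 7 ⇒ r7c5=7.
Step 32. [r9c5∈{4}] r9c5 has the single candidate 4 ⇒ r9c5=4.
Step 33. [r8c2∈{8}] r8c2 has the single candidate 8 ⇒ r8c2=8.
Step 34. [r5c2∈{9}] only 9 remains possible at r5c2, so r5c2=9.
Step 35. [r3c5∈{8}] only 8 remains possible at r3c5 ⇒ r3c5=8.
Step 36. [r5c5∈{2}] r5c5 has the single candidate 2. So r5c5=2.

Answer: 1 6 8 7 9 2 5 3 4 / 3 4 7 6 5 1 8 9 2 / 5 2 9 4 8 3 7 1 6 / 7 5 3 9 1 4 2 6 8 / 8 9 6 3 2 7 4 5 1 / 2 1 4 5 6 8 9 7 3 / 4 3 2 1 7 5 6 8 9 / 6 8 5 2 3 9 1 4 7 / 9 7 1 8 4 6 3 2 5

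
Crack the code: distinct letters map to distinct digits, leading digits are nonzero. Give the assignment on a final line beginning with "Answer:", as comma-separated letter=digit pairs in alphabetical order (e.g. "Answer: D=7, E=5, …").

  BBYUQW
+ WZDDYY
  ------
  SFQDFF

Step 1. [col 1: W + Y ≡ F (mod 10)] column 1 (W + Y ≡ F (mod 10), carry-in 0) doesn't pin W yet; pick W=3 and continue. So W=3.
Step 2. [col 1: W + Y ≡ F (mod 10)] column 1 (W + Y ≡ F (mod 10), carry-in 0) doesn't pin F yet; pick F=0 and continue ⇒ F=0.
Step 3. [col 1: W + Y ≡ F (mod 10)] column 1: given W=3, F=0, carry-in 0, and digits 0,3 already taken and all letters distinct, W+Y≡F (mod 10) forces Y=7, so Y=7.
Step 4. [col 2: Q + Y ≡ F (mod 10)] column 2: given Y=7, F=0, carry-in 1, and digits 0,3,7 already taken and all letters distinct, Q+Y≡F (mod 10) forces Q=2 ⇒ Q=2.
Step 5. [col 3: U + D ≡ D (mod 10)] column 3 reads U+D+carry(1)=D with nothing yet; with digits 0,2,3,7 already taken and all letters distinct, the only value for U is 9 ⇒ U=9.
Step 6. [col 3: U + D ≡ D (mod 10)] several values work for D in column 3 (U + D ≡ D (mod 10), carry-in 1); try D=4, so D=4.
Step 7. [col 5: B + Z ≡ F (mod 10)] column 5 (B + Z ≡ F (mod 10), carry-in 1) doesn't pin Z yet; pick Z=8 and continue. So Z=8.
Step 8. [col 5: B + Z ≡ F (mod 10)] column 5 reads B+Z+carry(1)=F with Z=8, F=0; with digits 0,2,3,4,7,8,9 already taken and all letters distinct, the only value for B is 1. So B=1.
Step 9. [col 6: B + W ≡ S (mod 10)] column 6: given B=1, W=3, carry-in 1, and digits 0,1,2,3,4,7,8,9 already taken and all letters distinct, B+W≡S (mod 10) forces S=5. So S=5.

Answer: B=1, D=4, F=0, Q=2, S=5, U=9, W=3, Y=7, Z=8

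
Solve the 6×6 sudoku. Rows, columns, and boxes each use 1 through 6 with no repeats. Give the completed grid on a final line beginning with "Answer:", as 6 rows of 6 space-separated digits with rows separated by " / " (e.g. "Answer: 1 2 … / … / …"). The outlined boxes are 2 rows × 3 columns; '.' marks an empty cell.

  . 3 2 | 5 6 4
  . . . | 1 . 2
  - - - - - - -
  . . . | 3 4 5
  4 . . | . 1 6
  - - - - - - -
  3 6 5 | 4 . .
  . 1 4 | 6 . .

Step 1. [r6c1∈{2}] r6c1's peers cover all but 2 ⇒ r6c1=2.
Step 2. [r4c2∈{2,5}] 5 has one home in row 4: r4c2. So r4c2=5.
Step 3. [r2c3∈{6}] r2c3 has the single candidate 6, so r2c3=6.
Step 4. [r1c1∈{1}] only 1 remains possible at r1c1 ⇒ r1c1=1.
Step 5. [r6c5∈{3,5}] 5 has one home in row 6: r6c5, so r6c5=5.
Step 6. [r3c1∈{6}] nothing but 6 survives at r3c1. So r3c1=6.
Step 7. [r3c3∈{1}] nothing but 1 survives at r3c3 ⇒ r3c3=1.
Step 8. [r2c2∈{4}] r2c2 has the single candidate 4. So r2c2=4.
Step 9. [r3c2∈{2}] r3c2 is down to just 2. So r3c2=2.
Step 10. [r6c6∈{3}] r6c6 has the single candidate 3. So r6c6=3.
Step 11. [r2c5∈{3}] only 3 remains possible at r2c5 ⇒ r2c5=3.
Step 12. [r5c6∈{1}] r5c6 is down to just 1. So r5c6=1.
Step 13. [r2c1∈{5}] nothing but 5 survives at r2c1 ⇒ r2c1=5.
Step 14. [r4c3∈{3}] r4c3's peers cover all but 3. So r4c3=3.
Step 15. [r5c5∈{2}] r5c5 has the single candidate 2, so r5c5=2.
Step 16. [r4c4∈{2}] nothing but 2 survives at r4c4, so r4c4=2.

Answer: 1 3 2 5 6 4 / 5 4 6 1 3 2 / 6 2 1 3 4 5 / 4 5 3 2 1 6 / 3 6 5 4 2 1 / 2 1 4 6 5 3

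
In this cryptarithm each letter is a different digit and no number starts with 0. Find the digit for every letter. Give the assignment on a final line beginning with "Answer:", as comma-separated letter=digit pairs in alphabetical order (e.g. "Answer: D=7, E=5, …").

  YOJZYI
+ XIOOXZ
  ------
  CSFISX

Step 1. [col 1: I + Z ≡ X (mod 10)] I=3 is one option consistent with column 1 (I + Z ≡ X (mod 10), carry-in 0) — take it, so I=3.
Step 2. [col 1: I + Z ≡ X (mod 10)] no forcing yet in column 1 (carry-in 0); X=2 is free and consistent — try it ⇒ X=2.
Step 3. [col 1: I + Z ≡ X (mod 10)] column 1 reads I+Z+carry(0)=X with I=3, X=2; with digits 2,3 already taken and all letters distinct, the only value for Z is 9. So Z=9.
Step 4. [col 2: Y + X ≡ S (mod 10)] column 2 (Y + X ≡ S (mod 10), carry-in 1) doesn't pin Y yet; pick Y=5 and continue ⇒ Y=5.
Step 5. [col 2: Y + X ≡ S (mod 10)] column 2: given Y=5, X=2, carry-in 1, and digits 2,3,5,9 already taken and all letters distinct, Y+X≡S (mod 10) forces S=8 ⇒ S=8.
Step 6. [col 3: Z + O ≡ I (mod 10)] column 3: given Z=9, I=3, carry-in 0, and digits 2,3,5,8,9 already taken and all letters distinct, Z+O≡I (mod 10) forces O=4 ⇒ O=4.
Step 7. [col 4: J + O ≡ F (mod 10)] column 4 (J + O ≡ F (mod 10), carry-in 1) doesn't pin F yet; pick F=1 and continue ⇒ F=1.
Step 8. [col 4: J + O ≡ F (mod 10)] column 4: given O=4, F=1, carry-in 1, and digits 1,2,3,4,5,8,9 already taken and all letters distinct, J+O≡F (mod 10) forces J=6 ⇒ J=6.
Step 9. [col 6: Y + X ≡ C (mod 10)] column 6 reads Y+X+carry(0)=C with Y=5, X=2; with digits 1,2,3,4,5,6,8,9 already taken and all letters distinct, the only value for C is 7, so C=7.

Answer: C=7, F=1, I=3, J=6, O=4, S=8, X=2, Y=5, Z=9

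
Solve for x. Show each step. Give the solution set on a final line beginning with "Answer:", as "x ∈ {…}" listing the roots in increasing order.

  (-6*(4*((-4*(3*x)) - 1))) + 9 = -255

Step 1. [(-6*(4*((-4*(3*x)) - 1))) + 9 = -255] +9 is outermost — subtract 9 both sides. So sub: -6*(4*((-4*(3*x)) - 1)) = -264.
Step 2. [-6*(4*((-4*(3*x)) - 1)) = -264] LHS = -6·(…); ÷-6 both sides ⇒ div: 4*((-4*(3*x)) - 1) = 44.
Step 3. [4*((-4*(3*x)) - 1) = 44] 4·(inner) — divide through by 4, so div: (-4*(3*x)) - 1 = 11.
Step 4. [(-4*(3*x)) - 1 = 11] the outer -1 inverts by adding 1. So sub: -4*(3*x) = 12.
Step 5. [-4*(3*x) = 12] leading coefficient -4: divide by -4, so div: 3*x = -3.
Step 6. [3*x = -3] 3·(inner) — divide through by 3, so div: x = -1.

Answer: x ∈ {-1}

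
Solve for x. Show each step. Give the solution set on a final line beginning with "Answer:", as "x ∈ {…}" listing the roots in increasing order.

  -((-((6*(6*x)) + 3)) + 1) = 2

Step 1. [-((-((6*(6*x)) + 3)) + 1) = 2] leading − — multiply by −1, so neg: (-((6*(6*x)) + 3)) + 1 = -2.
Step 2. [(-((6*(6*x)) + 3)) + 1 = -2] the outer +1 inverts by subtracting 1. So sub: -((6*(6*x)) + 3) = -3.
Step 3. [-((6*(6*x)) + 3) = -3] flip signs both sides ⇒ neg: (6*(6*x)) + 3 = 3.
Step 4. [(6*(6*x)) + 3 = 3] 3 comes off first (subtract 3), so sub: 6*(6*x) = 0.
Step 5. [6*(6*x) = 0] 6 out front; divide by 6. So div: 6*x = 0.
Step 6. [6*x = 0] divide by the outer 6, so div: x = 0.

Answer: x ∈ {0}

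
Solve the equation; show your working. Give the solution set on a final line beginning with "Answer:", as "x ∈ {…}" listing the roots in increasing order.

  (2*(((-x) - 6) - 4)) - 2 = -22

Step 1. [(2*(((-x) - 6) - 4)) - 2 = -22] add 2: x sits inside (… - 2) ⇒ sub: 2*(((-x) - 6) - 4) = -20.
Step 2. [2*(((-x) - 6) - 4) = -20] LHS = 2·(…); ÷2 both sides ⇒ div: ((-x) - 6) - 4 = -10.
Step 3. [((-x) - 6) - 4 = -10] 4 comes off first (add 4). So sub: (-x) - 6 = -6.
Step 4. [(-x) - 6 = -6] the outer -6 inverts by adding 6, so sub: -x = 0.
Step 5. [-x = 0] leading − — multiply by −1, so neg: x = 0.

Answer: x ∈ {0}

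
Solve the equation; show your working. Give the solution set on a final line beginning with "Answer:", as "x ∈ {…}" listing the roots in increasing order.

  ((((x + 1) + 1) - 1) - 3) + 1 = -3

Step 1. [((((x + 1) + 1) - 1) - 3) + 1 = -3] 1 comes off first (subtract 1) ⇒ sub: (((x + 1) + 1) - 1) - 3 = -4.
Step 2. [(((x + 1) + 1) - 1) - 3 = -4] -3 is outermost — add 3 both sides, so sub: ((x + 1) + 1) - 1 = -1.
Step 3. [((x + 1) + 1) - 1 = -1] the outer -1 inverts by adding 1, so sub: (x + 1) + 1 = 0.
Step 4. [(x + 1) + 1 = 0] +1 is outermost — subtract 1 both sides. So sub: x + 1 = -1.
Step 5. [x + 1 = -1] +1 is outermost — subtract 1 both sides, so sub: x = -2.

Answer: x ∈ {-2}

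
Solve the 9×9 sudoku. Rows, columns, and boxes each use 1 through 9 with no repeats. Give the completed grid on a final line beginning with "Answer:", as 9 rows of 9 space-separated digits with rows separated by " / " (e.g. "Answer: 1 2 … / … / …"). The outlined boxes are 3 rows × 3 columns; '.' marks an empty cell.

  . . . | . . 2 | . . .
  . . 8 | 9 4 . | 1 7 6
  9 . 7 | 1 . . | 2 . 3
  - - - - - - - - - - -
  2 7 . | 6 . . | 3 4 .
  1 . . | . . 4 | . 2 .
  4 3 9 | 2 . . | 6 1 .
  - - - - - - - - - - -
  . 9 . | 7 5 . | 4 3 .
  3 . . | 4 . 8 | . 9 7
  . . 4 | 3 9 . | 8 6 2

Step 1. [r2c1∈{5}] nothing but 5 survives at r2c1, so r2c1=5.
Step 2. [r1c1∈{6}] only 6 remains possible at r1c1. So r1c1=6.
Step 3. [r4c3∈{5}] r4c3's peers cover all but 5 ⇒ r4c3=5.
Step 4. [r1c5∈{3,7,8}] r1c5 is the only open cell in row 1 admitting 7 ⇒ r1c5=7.
Step 5. [r6c5∈{8}] nothing but 8 survives at r6c5. So r6c5=8.
Step 6. [r6c9∈{5}] r6c9 is down to just 5. So r6c9=5.
Step 7. [r7c3∈{1,2,6}] across row 7, 2 lands solely at r7c3. So r7c3=2.
Step 8. [r9c6∈{1}] r9c6 is down to just 1, so r9c6=1.
Step 9. [r1c4∈{5,8}] 8 has one home in col 4: r1c4, so r1c4=8.
Step 10. [r3c6∈{5,6}] in col 6, 5 fits only at r3c6, so r3c6=5.
Step 11. [r5c2∈{6,8}] r5c2 is the only open cell in col 2 admitting 8. So r5c2=8.
Step 12. [r8c2∈{1,5,6}] r8c2 is the only open cell in col 2 admitting 6, so r8c2=6.
Step 13. [r5c9∈{9}] nothing but 9 survives at r5c9 ⇒ r5c9=9.
Step 14. [r1c2∈{1,4}] col 2 places 1 nowhere but r1c2. So r1c2=1.
Step 15. [r1c7∈{5,9}] row 1 places 9 nowhere but r1c7, so r1c7=9.
Step 16. [r4c9∈{8}] only 8 remains possible at r4c9, so r4c9=8.
Step 17. [r5c7∈{7}] r5c7's peers cover all but 7 ⇒ r5c7=7.
Step 18. [r8c5∈{2}] only 2 remains possible at r8c5. So r8c5=2.
Step 19. [r9c1∈{7}] r9c1 has the single candidate 7 ⇒ r9c1=7.
Step 20. [r5c5∈{3}] r5c5 is down to just 3. So r5c5=3.
Step 21. [r8c3∈{1}] r8c3 has the single candidate 1 ⇒ r8c3=1.
Step 22. [r3c2∈{4}] r3c2 is down to just 4. So r3c2=4.
Step 23. [r9c2∈{5}] r9c2 is down to just 5 ⇒ r9c2=5.
Step 24. [r4c6∈{9}] only 9 remains possible at r4c6, so r4c6=9.
Step 25. [r3c5∈{6}] only 6 remains possible at r3c5. So r3c5=6.
Step 26. [r7c9∈{1}] only 1 remains possible at r7c9, so r7c9=1.
Step 27. [r2c6∈{3}] r2c6's peers cover all but 3, so r2c6=3.
Step 28. [r3c8∈{8}] r3c8 has the single candidate 8. So r3c8=8.
Step 29. [r1c9∈{4}] r1c9 is down to just 4, so r1c9=4.
Step 30. [r1c8∈{5}] only 5 remains possible at r1c8 ⇒ r1c8=5.
Step 31. [r2c2∈{2}] only 2 remains possible at r2c2 ⇒ r2c2=2.
Step 32. [r1c3∈{3}] r1c3 has the single candidate 3 ⇒ r1c3=3.
Step 33. [r4c5∈{1}] r4c5 is down to just 1 ⇒ r4c5=1.
Step 34. [r5c3∈{6}] only 6 remains possible at r5c3. So r5c3=6.
Step 35. [r5c4∈{5}] r5c4 has the single candidate 5 ⇒ r5c4=5.
Step 36. [r6c6∈{7}] r6c6's peers cover all but 7 ⇒ r6c6=7.
Step 37. [r8c7∈{5}] r8c7 is down to just 5. So r8c7=5.
Step 38. [r7c1∈{8}] r7c1 is down to just 8 ⇒ r7c1=8.
Step 39. [r7c6∈{6}] r7c6 has the single candidate 6. So r7c6=6.

Answer: 6 1 3 8 7 2 9 5 4 / 5 2 8 9 4 3 1 7 6 / 9 4 7 1 6 5 2 8 3 / 2 7 5 6 1 9 3 4 8 / 1 8 6 5 3 4 7 2 9 / 4 3 9 2 8 7 6 1 5 / 8 9 2 7 5 6 4 3 1 / 3 6 1 4 2 8 5 9 7 / 7 5 4 3 9 1 8 6 2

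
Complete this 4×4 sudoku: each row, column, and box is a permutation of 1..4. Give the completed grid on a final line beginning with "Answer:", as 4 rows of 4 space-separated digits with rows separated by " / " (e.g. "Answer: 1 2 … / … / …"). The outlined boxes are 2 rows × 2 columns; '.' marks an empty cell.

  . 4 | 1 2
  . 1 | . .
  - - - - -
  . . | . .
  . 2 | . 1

Step 1. [r3c2∈{3}] r3c2 has the single candidate 3 ⇒ r3c2=3.
Step 2. [r3c4∈{4}] only 4 remains possible at r3c4, so r3c4=4.
Step 3. [r2c4∈{3}] r2c4 has the single candidate 3. So r2c4=3.
Step 4. [r3c3∈{2}] only 2 remains possible at r3c3, so r3c3=2.
Step 5. [r4c1∈{4}] r4c1 is down to just 4. So r4c1=4.
Step 6. [r2c3∈{4}] r2c3 has the single candidate 4. So r2c3=4.
Step 7. [r2c1∈{2}] r2c1's peers cover all but 2 ⇒ r2c1=2.
Step 8. [r1c1∈{3}] only 3 remains possible at r1c1. So r1c1=3.
Step 9. [r4c3∈{3}] r4c3's peers cover all but 3, so r4c3=3.
Step 10. [r3c1∈{1}] r3c1's peers cover all but 1 ⇒ r3c1=1.

Answer: 3 4 1 2 / 2 1 4 3 / 1 3 2 4 / 4 2 3 1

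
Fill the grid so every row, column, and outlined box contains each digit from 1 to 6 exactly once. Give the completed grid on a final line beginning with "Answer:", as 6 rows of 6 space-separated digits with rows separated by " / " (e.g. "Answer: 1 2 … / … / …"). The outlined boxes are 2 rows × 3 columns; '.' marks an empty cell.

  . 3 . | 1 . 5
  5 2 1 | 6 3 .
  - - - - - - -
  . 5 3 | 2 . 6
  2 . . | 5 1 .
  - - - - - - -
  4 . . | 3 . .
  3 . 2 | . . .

Step 1. [r3c5∈{4}] r3c5 has the single candidate 4, so r3c5=4.
Step 2. [r6c5∈{5,6}] r6c5 is the only open cell in row 6 admitting 5, so r6c5=5.
Step 3. [r6c2∈{1,6}] 6 has one home in row 6: r6c2, so r6c2=6.
Step 4. [r5c6∈{1,2}] across col 6, 2 lands solely at r5c6 ⇒ r5c6=2.
Step 5. [r1c3∈{4,6}] r1c3 is the only open cell in row 1 admitting 4, so r1c3=4.
Step 6. [r6c4∈{4}] only 4 remains possible at r6c4. So r6c4=4.
Step 7. [r2c6∈{4}] r2c6's peers cover all but 4. So r2c6=4.
Step 8. [r4c6∈{3}] r4c6 is down to just 3. So r4c6=3.
Step 9. [r4c3∈{6}] r4c3's peers cover all but 6, so r4c3=6.
Step 10. [r1c1∈{6}] nothing but 6 survives at r1c1 ⇒ r1c1=6.
Step 11. [r3c1∈{1}] nothing but 1 survives at r3c1. So r3c1=1.
Step 12. [r6c6∈{1}] r6c6 is down to just 1 ⇒ r6c6=1.
Step 13. [r5c5∈{6}] r5c5 is down to just 6 ⇒ r5c5=6.
Step 14. [r1c5∈{2}] r1c5 has the single candidate 2 ⇒ r1c5=2.
Step 15. [r5c3∈{5}] nothing but 5 survives at r5c3 ⇒ r5c3=5.
Step 16. [r4c2∈{4}] only 4 remains possible at r4c2 ⇒ r4c2=4.
Step 17. [r5c2∈{1}] only 1 remains possible at r5c2 ⇒ r5c2=1.

Answer: 6 3 4 1 2 5 / 5 2 1 6 3 4 / 1 5 3 2 4 6 / 2 4 6 5 1 3 / 4 1 5 3 6 2 / 3 6 2 4 5 1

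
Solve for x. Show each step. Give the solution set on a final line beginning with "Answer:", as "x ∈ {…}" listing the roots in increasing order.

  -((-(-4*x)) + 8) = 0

Step 1. [-((-(-4*x)) + 8) = 0] LHS negated; negate both sides ⇒ neg: (-(-4*x)) + 8 = 0.
Step 2. [(-(-4*x)) + 8 = 0] subtract 8: x sits inside (… + 8) ⇒ sub: -(-4*x) = -8.
Step 3. [-(-4*x) = -8] leading − — multiply by −1. So neg: -4*x = 8.
Step 4. [-4*x = 8] -4 out front; divide by -4. So div: x = -2.

Answer: x ∈ {-2}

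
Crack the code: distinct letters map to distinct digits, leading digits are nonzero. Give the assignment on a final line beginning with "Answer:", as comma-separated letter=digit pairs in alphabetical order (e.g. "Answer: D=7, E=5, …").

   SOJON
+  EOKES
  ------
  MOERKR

Step 1. [col 1: N + S ≡ R (mod 10)] column 1 (N + S ≡ R (mod 10), carry-in 0) doesn't pin N yet; pick N=8 and continue ⇒ N=8.
Step 2. [col 1: N + S ≡ R (mod 10)] no forcing yet in column 1 (carry-in 0); S=7 is free and consistent — try it ⇒ S=7.
Step 3. [col 1: N + S ≡ R (mod 10)] in column 1 we have N+S≡R with carry-in 0; given N=8, S=7 and digits 7,8 already taken and all letters distinct, that pins R to 5 ⇒ R=5.
Step 4. [col 2: O + E ≡ K (mod 10)] K=0 is one option consistent with column 2 (O + E ≡ K (mod 10), carry-in 1) — take it, so K=0.
Step 5. [col 2: O + E ≡ K (mod 10)] column 2 (O + E ≡ K (mod 10), carry-in 1) doesn't pin E yet; pick E=6 and continue, so E=6.
Step 6. [col 2: O + E ≡ K (mod 10)] in column 2 we have O+E≡K with carry-in 1; given E=6, K=0 and digits 0,5,6,7,8 already taken and all letters distinct, that pins O to 3. So O=3.
Step 7. [M] the sum has 6 digits but both addends have 5; that extra leading digit M is the final carry, namely 1, so M=1.
Step 8. [col 3: J + K ≡ R (mod 10)] column 3 reads J+K+carry(1)=R with K=0, R=5; with digits 0,1,3,5,6,7,8 already taken and all letters distinct, the only value for J is 4, so J=4.

Answer: E=6, J=4, K=0, M=1, N=8, O=3, R=5, S=7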